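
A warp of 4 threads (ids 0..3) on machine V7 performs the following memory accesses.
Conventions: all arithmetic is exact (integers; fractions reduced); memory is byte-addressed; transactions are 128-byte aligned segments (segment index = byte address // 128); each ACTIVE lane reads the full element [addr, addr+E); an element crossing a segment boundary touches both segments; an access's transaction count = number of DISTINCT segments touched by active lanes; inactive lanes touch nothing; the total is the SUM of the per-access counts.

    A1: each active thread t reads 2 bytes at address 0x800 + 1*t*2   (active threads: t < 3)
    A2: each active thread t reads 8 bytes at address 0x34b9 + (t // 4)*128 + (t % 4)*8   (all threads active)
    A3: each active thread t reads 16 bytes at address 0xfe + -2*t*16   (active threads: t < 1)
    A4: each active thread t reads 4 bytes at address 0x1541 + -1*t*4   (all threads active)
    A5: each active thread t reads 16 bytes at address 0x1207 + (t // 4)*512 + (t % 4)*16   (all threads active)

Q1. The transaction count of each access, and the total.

A1: 1 transaction
A2: 1 transaction
A3: 2 transactions
A4: 1 transaction
A5: 1 transaction

Answer: 1,1,2,1,1; total 6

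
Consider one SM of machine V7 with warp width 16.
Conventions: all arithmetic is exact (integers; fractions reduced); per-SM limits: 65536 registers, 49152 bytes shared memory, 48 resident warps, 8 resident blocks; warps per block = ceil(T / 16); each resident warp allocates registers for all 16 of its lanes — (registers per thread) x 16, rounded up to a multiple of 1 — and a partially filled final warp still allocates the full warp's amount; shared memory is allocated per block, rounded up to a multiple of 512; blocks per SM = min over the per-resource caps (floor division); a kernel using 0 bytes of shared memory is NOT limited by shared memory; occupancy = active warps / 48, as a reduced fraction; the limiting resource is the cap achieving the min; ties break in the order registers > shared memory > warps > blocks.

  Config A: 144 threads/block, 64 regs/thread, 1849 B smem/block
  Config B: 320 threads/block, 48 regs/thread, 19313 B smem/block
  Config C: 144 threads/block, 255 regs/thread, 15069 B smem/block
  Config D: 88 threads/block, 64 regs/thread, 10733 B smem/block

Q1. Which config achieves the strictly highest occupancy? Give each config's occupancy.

occupancies: A 15/16, B 5/6, C 3/16, D 1/2

Answer: A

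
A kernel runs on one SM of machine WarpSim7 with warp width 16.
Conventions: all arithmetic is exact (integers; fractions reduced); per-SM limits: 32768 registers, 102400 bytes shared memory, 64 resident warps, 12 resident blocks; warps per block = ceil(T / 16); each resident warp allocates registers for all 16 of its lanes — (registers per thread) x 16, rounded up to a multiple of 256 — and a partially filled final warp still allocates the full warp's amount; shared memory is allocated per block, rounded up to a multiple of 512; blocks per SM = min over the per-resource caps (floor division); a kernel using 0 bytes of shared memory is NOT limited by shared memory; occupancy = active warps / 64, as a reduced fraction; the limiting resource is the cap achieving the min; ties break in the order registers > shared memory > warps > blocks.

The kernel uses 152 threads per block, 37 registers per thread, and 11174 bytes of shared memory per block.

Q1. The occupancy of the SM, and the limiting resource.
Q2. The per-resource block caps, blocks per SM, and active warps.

Answer: occupancy 5/8, limited by registers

registers: 4 blocks
shared memory: 9 blocks
warps: 6 blocks
blocks: 12 blocks

Answer: 4 blocks, 40 active warps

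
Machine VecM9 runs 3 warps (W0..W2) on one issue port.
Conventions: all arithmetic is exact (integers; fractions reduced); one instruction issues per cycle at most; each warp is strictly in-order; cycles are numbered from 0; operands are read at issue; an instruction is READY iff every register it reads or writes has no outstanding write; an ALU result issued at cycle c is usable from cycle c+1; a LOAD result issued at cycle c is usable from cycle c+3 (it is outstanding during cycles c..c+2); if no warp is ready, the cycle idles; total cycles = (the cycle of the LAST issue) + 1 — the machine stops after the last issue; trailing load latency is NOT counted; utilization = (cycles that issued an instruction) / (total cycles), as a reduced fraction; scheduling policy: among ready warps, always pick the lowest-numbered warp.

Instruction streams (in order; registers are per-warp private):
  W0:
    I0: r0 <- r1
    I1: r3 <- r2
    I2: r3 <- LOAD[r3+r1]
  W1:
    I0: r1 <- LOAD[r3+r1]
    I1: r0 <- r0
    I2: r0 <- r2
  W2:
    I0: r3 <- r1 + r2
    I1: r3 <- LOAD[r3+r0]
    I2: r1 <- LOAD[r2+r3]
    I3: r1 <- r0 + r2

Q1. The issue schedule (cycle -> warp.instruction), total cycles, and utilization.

cycle 0: W0.I0
cycle 1: W0.I1
cycle 2: W0.I2
cycle 3: W1.I0
cycle 4: W1.I1
cycle 5: W1.I2
cycle 6: W2.I0
cycle 7: W2.I1
cycle 8: idle
cycle 9: idle
cycle 10: W2.I2
cycle 11: idle
cycle 12: idle
cycle 13: W2.I3

Answer: 14 cycles, utilization 5/7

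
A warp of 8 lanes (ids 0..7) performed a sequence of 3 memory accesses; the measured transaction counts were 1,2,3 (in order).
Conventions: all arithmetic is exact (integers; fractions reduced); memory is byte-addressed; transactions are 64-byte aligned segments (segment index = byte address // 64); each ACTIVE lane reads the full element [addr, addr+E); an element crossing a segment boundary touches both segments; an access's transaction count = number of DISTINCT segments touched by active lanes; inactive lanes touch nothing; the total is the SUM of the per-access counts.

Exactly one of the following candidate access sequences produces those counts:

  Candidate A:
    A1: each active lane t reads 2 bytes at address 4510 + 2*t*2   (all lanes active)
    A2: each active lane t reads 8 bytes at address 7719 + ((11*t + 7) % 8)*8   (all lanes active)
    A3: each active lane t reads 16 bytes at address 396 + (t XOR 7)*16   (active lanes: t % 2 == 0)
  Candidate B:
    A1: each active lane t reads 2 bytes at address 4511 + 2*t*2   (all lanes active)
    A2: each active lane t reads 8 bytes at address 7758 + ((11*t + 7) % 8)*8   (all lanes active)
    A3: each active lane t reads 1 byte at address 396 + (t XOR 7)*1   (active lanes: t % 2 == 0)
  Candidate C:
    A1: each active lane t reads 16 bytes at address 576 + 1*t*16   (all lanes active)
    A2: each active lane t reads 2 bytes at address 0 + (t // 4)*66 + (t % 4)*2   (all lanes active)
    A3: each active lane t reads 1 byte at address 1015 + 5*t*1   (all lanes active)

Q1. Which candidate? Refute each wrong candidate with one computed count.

B: A3 gives 1 transaction, not 3
C: A1 gives 2 transactions, not 1
A: all counts match (1,2,3)

Answer: A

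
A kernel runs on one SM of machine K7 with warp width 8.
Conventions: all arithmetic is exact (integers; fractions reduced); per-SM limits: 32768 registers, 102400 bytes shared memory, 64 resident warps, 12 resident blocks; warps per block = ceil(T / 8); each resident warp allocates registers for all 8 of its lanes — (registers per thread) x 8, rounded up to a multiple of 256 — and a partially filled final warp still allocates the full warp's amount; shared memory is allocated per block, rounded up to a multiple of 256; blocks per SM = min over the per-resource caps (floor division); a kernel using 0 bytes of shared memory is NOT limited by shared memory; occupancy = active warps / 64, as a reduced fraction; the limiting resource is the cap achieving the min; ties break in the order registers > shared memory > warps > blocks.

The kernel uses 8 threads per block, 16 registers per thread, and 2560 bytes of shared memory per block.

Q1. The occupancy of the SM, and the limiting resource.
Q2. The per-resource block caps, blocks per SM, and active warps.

Answer: occupancy 3/16, limited by blocks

registers: 128 blocks
shared memory: 40 blocks
warps: 64 blocks
blocks: 12 blocks

Answer: 12 blocks, 12 active warps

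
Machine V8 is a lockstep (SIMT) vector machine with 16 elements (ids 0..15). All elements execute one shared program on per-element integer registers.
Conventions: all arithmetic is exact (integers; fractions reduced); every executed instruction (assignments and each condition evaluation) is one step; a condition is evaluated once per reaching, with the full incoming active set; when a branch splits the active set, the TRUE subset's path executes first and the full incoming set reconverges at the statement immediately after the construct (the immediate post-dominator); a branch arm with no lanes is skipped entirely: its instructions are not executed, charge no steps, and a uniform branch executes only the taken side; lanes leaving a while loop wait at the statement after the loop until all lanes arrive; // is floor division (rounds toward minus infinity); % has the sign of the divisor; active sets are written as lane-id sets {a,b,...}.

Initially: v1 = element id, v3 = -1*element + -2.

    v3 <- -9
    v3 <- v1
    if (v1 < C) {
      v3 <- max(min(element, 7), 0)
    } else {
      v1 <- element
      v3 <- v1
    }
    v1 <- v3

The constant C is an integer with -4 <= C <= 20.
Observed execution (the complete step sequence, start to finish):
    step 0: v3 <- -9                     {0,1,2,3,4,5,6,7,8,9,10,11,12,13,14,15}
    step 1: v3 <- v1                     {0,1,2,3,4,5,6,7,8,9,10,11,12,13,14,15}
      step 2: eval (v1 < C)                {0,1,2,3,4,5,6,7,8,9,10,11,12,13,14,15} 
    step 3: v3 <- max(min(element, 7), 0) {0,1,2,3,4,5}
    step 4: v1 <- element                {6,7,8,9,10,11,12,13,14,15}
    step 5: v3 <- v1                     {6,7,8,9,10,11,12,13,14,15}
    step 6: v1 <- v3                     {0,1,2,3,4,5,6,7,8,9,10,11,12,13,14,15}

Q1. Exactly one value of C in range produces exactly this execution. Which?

Answer: C = 6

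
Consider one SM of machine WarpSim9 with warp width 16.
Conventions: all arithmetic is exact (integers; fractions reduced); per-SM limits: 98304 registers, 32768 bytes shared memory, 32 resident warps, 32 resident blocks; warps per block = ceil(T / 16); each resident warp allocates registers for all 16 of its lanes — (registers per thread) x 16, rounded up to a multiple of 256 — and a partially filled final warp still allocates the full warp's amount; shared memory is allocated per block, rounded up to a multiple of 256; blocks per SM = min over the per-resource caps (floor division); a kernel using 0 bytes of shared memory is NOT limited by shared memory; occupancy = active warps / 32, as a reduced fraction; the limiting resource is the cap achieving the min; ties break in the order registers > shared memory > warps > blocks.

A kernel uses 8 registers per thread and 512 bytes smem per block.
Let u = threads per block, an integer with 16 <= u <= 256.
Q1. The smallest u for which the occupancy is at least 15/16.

Answer: u = 16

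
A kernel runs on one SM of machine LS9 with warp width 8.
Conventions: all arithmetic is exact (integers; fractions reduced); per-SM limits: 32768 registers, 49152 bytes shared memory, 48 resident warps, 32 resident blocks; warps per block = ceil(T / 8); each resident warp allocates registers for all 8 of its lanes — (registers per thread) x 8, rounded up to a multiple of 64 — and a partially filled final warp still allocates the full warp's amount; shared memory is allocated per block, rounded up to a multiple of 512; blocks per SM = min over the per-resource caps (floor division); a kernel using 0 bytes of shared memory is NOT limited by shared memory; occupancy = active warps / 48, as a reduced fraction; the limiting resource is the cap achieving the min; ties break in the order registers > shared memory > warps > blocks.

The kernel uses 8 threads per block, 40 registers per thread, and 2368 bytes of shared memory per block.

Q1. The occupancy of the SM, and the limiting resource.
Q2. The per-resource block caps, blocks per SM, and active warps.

Answer: occupancy 19/48, limited by shared memory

registers: 102 blocks
shared memory: 19 blocks
warps: 48 blocks
blocks: 32 blocks

Answer: 19 blocks, 19 active warps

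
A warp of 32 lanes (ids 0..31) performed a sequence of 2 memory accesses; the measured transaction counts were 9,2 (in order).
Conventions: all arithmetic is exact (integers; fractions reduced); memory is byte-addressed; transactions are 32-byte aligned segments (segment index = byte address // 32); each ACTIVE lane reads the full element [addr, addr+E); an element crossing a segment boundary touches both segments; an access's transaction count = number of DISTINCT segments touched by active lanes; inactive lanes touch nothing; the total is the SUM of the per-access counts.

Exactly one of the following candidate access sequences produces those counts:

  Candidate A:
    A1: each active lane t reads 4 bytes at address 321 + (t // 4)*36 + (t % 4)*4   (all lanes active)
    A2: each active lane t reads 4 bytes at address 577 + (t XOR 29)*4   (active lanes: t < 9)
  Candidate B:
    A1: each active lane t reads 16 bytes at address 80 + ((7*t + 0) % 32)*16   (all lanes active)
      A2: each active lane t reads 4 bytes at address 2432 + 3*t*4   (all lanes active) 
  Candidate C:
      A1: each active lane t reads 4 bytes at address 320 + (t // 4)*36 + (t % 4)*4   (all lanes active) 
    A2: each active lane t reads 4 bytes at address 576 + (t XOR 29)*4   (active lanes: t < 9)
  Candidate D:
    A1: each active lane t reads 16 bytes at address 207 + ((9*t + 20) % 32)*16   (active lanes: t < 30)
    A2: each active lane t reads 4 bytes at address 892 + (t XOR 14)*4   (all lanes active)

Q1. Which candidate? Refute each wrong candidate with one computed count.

A: A2 gives 3 transactions, not 2
B: A1 gives 17 transactions, not 9
D: A1 gives 17 transactions, not 9
C: all counts match (9,2)

Answer: C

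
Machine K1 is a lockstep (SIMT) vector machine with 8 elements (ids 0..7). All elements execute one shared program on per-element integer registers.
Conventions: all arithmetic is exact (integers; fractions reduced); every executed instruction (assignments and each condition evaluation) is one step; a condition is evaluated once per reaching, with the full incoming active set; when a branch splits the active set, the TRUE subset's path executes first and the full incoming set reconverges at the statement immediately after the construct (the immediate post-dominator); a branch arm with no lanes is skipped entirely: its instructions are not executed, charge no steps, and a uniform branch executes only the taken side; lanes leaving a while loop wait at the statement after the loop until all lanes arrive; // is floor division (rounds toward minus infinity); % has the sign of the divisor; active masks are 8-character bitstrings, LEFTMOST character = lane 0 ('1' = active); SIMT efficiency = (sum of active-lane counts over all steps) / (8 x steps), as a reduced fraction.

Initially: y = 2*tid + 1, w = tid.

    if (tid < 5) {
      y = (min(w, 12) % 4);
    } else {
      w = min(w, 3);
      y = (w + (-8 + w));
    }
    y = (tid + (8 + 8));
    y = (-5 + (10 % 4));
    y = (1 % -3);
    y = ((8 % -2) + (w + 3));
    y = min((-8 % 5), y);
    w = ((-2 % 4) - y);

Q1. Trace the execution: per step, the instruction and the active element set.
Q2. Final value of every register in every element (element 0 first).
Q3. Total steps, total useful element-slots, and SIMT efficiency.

step 0: eval (tid < 5)               11111111
step 1: y <- (min(w, 12) % 4)        11111000
step 2: w <- min(w, 3)               00000111
step 3: y <- (w + (-8 + w))          00000111
step 4: y <- (tid + (8 + 8))         11111111
step 5: y <- (-5 + (10 % 4))         11111111
step 6: y <- (1 % -3)                11111111
step 7: y <- ((8 % -2) + (w + 3))    11111111
step 8: y <- min((-8 % 5), y)        11111111
step 9: w <- ((-2 % 4) - y)          11111111

Answer: 10 steps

y: 2,2,2,2,2,2,2,2
w: 0,0,0,0,0,0,0,0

steps = 10; useful = 67; efficiency = 67/80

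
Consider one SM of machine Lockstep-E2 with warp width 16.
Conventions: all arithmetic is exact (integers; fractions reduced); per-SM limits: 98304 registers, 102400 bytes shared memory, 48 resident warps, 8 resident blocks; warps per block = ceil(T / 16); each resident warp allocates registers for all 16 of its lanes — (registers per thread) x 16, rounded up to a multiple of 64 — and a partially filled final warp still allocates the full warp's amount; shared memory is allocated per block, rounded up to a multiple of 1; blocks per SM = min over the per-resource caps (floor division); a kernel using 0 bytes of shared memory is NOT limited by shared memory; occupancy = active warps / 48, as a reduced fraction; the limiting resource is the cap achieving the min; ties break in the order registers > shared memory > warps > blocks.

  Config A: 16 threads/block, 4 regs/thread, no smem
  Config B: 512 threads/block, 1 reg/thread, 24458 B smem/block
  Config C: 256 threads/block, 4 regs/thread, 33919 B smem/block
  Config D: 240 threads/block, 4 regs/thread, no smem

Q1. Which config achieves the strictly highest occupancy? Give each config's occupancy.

occupancies: A 1/6, B 2/3, C 1, D 15/16

Answer: C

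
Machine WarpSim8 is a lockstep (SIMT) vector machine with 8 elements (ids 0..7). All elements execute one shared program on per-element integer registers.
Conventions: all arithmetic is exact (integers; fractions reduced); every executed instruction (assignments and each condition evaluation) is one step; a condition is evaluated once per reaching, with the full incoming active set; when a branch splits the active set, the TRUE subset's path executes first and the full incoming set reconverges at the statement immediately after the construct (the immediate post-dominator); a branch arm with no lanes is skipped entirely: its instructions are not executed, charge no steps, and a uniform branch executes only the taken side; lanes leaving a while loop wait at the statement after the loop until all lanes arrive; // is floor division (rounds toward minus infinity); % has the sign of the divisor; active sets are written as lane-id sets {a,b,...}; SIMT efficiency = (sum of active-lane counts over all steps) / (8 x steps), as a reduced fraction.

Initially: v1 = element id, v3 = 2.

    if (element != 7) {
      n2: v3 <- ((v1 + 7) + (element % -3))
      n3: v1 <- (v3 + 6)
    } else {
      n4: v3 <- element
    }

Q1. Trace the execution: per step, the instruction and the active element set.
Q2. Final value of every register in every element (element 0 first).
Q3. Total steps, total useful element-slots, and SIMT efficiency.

step 0: eval (element != 7)          {0,1,2,3,4,5,6,7}
step 1: v3 <- ((v1 + 7) + (element % -3)) {0,1,2,3,4,5,6}
step 2: v1 <- (v3 + 6)               {0,1,2,3,4,5,6}
step 3: v3 <- element                {7}

Answer: 4 steps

v1: 13,12,14,16,15,17,19,7
v3: 7,6,8,10,9,11,13,7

steps = 4; useful = 23; efficiency = 23/32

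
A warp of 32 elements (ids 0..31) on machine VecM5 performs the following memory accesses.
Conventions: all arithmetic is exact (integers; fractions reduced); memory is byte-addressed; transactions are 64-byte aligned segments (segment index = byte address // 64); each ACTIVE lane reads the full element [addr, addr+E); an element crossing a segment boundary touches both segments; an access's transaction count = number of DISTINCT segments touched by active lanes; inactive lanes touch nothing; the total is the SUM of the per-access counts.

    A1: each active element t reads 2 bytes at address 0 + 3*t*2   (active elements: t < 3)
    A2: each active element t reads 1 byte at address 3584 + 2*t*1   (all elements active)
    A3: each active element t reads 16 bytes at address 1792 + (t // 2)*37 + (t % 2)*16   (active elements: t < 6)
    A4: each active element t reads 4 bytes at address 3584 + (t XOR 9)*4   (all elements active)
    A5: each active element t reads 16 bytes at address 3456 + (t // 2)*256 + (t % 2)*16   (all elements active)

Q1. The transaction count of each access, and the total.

A1: 1 transaction
A2: 1 transaction
A3: 2 transactions
A4: 2 transactions
A5: 16 transactions

Answer: 1,1,2,2,16; total 22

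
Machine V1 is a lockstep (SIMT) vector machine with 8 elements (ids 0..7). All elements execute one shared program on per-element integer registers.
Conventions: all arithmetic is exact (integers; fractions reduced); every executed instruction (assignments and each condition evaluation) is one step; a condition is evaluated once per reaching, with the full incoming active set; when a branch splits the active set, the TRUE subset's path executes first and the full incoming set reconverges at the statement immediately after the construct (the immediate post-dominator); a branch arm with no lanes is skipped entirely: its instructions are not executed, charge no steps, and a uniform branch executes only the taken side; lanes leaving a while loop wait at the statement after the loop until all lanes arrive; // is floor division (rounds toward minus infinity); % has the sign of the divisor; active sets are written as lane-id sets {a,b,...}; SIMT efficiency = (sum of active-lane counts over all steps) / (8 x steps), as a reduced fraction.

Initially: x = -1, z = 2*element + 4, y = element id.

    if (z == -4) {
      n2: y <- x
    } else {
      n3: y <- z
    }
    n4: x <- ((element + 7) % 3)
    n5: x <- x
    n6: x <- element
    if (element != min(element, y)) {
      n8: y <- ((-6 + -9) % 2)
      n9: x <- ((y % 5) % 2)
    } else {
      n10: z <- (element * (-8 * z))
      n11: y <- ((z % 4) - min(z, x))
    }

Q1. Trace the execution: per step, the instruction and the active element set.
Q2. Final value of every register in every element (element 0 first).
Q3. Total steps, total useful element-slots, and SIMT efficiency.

step 0: eval (z == -4)               {0,1,2,3,4,5,6,7}
step 1: y <- z                       {0,1,2,3,4,5,6,7}
step 2: x <- ((element + 7) % 3)     {0,1,2,3,4,5,6,7}
step 3: x <- x                       {0,1,2,3,4,5,6,7}
step 4: x <- element                 {0,1,2,3,4,5,6,7}
step 5: eval (element != min(element, y)) {0,1,2,3,4,5,6,7}
step 6: z <- (element * (-8 * z))    {0,1,2,3,4,5,6,7}
step 7: y <- ((z % 4) - min(z, x))   {0,1,2,3,4,5,6,7}

Answer: 8 steps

x: 0,1,2,3,4,5,6,7
z: 0,-48,-128,-240,-384,-560,-768,-1008
y: 0,48,128,240,384,560,768,1008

steps = 8; useful = 64; efficiency = 64/64 = 1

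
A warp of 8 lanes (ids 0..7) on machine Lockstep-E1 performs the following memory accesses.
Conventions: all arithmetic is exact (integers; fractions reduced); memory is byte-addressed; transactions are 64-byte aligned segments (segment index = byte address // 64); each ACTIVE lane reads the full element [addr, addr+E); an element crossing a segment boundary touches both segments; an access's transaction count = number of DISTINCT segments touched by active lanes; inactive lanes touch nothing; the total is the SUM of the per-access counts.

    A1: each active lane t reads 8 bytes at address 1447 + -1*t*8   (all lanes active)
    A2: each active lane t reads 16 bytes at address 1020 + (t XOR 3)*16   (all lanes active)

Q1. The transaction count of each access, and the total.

A1: 2 transactions
A2: 3 transactions

Answer: 2,3; total 5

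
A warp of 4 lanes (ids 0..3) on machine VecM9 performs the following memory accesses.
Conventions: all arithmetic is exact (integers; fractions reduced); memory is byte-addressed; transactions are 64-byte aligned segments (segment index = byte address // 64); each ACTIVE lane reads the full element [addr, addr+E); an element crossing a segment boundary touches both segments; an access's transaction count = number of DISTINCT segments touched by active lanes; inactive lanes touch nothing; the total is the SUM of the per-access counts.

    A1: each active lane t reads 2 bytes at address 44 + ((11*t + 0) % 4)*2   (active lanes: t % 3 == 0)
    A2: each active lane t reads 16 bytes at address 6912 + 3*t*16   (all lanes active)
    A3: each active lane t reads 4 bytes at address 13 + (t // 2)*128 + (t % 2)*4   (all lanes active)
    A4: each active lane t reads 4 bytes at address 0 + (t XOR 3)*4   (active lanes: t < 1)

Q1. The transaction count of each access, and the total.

A1: 1 transaction
A2: 3 transactions
A3: 2 transactions
A4: 1 transaction

Answer: 1,3,2,1; total 7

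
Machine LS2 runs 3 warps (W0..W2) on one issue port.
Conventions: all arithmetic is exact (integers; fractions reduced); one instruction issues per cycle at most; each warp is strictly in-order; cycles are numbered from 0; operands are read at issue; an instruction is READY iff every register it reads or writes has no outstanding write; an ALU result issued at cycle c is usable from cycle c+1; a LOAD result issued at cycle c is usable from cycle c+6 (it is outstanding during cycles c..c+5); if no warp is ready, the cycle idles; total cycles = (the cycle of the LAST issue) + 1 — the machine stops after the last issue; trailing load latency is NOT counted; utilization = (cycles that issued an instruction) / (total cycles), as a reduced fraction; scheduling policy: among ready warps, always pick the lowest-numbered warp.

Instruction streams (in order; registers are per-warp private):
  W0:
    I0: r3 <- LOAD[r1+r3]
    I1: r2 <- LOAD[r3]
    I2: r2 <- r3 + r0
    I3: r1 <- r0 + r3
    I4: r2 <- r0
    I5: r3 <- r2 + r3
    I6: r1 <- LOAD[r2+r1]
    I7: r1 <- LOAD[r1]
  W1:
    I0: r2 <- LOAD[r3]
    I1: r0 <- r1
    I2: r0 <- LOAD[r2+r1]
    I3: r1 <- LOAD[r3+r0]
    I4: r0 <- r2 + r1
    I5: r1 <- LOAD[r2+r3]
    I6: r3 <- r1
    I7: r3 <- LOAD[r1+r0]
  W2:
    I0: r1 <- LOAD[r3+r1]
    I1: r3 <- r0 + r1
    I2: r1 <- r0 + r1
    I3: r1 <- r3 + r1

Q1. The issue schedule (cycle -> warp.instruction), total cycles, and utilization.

cycle 0: W0.I0
cycle 1: W1.I0
cycle 2: W1.I1
cycle 3: W2.I0
cycle 4: idle
cycle 5: idle
cycle 6: W0.I1
cycle 7: W1.I2
cycle 8: idle
cycle 9: W2.I1
cycle 10: W2.I2
cycle 11: W2.I3
cycle 12: W0.I2
cycle 13: W0.I3
cycle 14: W0.I4
cycle 15: W0.I5
cycle 16: W0.I6
cycle 17: W1.I3
cycle 18: idle
cycle 19: idle
cycle 20: idle
cycle 21: idle
cycle 22: W0.I7
cycle 23: W1.I4
cycle 24: W1.I5
cycle 25: idle
cycle 26: idle
cycle 27: idle
cycle 28: idle
cycle 29: idle
cycle 30: W1.I6
cycle 31: W1.I7

Answer: 32 cycles, utilization 5/8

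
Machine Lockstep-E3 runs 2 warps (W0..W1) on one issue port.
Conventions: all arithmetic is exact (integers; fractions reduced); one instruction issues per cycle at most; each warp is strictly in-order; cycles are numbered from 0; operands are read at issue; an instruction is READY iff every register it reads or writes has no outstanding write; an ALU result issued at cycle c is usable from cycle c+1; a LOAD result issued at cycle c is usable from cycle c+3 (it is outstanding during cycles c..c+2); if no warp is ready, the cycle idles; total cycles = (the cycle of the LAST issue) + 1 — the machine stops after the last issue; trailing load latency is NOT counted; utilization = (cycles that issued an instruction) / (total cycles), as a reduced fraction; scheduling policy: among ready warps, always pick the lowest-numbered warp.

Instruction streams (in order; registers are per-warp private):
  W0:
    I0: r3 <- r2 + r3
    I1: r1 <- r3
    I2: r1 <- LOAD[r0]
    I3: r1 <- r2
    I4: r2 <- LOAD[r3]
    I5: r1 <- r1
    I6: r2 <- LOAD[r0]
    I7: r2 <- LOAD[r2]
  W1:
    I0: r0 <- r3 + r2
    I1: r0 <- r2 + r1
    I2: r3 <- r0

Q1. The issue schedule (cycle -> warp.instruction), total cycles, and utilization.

cycle 0: W0.I0
cycle 1: W0.I1
cycle 2: W0.I2
cycle 3: W1.I0
cycle 4: W1.I1
cycle 5: W0.I3
cycle 6: W0.I4
cycle 7: W0.I5
cycle 8: W1.I2
cycle 9: W0.I6
cycle 10: idle
cycle 11: idle
cycle 12: W0.I7

Answer: 13 cycles, utilization 11/13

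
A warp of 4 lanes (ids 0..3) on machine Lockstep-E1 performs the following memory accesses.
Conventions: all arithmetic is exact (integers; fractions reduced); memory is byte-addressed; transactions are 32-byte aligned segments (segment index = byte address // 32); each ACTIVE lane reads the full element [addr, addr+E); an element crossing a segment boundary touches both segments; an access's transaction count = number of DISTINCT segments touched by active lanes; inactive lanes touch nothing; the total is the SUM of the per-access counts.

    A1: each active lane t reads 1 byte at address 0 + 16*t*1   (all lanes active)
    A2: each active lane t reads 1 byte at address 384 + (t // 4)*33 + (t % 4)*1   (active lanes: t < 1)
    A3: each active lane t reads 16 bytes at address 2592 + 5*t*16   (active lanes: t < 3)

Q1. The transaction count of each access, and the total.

A1: 2 transactions
A2: 1 transaction
A3: 3 transactions

Answer: 2,1,3; total 6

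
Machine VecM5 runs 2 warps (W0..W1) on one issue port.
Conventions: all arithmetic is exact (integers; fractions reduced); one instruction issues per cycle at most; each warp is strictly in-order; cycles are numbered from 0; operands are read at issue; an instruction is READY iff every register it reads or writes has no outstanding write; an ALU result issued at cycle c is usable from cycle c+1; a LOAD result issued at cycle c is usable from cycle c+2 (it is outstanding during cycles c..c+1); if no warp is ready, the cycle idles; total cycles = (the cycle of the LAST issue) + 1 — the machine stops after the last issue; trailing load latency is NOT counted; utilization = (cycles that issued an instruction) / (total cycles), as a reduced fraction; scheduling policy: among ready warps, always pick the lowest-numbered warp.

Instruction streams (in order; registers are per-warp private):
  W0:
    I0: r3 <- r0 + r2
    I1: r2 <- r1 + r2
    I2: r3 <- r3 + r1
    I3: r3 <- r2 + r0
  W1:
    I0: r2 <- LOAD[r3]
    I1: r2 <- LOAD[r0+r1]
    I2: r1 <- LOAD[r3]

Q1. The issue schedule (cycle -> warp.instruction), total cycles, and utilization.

cycle 0: W0.I0
cycle 1: W0.I1
cycle 2: W0.I2
cycle 3: W0.I3
cycle 4: W1.I0
cycle 5: idle
cycle 6: W1.I1
cycle 7: W1.I2

Answer: 8 cycles, utilization 7/8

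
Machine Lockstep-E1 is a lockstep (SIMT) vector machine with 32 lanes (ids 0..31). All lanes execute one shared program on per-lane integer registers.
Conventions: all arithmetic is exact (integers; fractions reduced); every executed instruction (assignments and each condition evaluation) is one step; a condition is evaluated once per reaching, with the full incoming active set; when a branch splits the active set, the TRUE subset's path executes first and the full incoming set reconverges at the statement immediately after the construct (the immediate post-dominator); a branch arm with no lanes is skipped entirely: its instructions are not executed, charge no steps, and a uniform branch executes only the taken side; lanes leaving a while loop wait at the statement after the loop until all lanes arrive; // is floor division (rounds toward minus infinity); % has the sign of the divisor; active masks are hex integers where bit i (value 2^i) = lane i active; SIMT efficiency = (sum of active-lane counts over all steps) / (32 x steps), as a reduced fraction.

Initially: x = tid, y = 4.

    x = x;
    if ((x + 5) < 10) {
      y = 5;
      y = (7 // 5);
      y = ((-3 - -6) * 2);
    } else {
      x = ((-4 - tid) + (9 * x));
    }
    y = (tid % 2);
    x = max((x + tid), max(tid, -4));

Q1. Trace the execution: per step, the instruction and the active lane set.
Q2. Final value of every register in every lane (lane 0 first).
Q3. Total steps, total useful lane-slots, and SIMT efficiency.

step 0: x <- x                       0xffffffff
step 1: eval ((x + 5) < 10)          0xffffffff
step 2: y <- 5                       0x0000001f
step 3: y <- (7 // 5)                0x0000001f
step 4: y <- ((-3 - -6) * 2)         0x0000001f
step 5: x <- ((-4 - tid) + (9 * x))  0xffffffe0
step 6: y <- (tid % 2)               0xffffffff
step 7: x <- max((x + tid), max(tid, -4)) 0xffffffff

Answer: 8 steps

x: 0,2,4,6,8,41,50,59,68,77,86,95,104,113,122,131,140,149,158,167,176,185,194,203,212,221,230,239,248,257,266,275
y: 0,1,0,1,0,1,0,1,0,1,0,1,0,1,0,1,0,1,0,1,0,1,0,1,0,1,0,1,0,1,0,1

steps = 8; useful = 170; efficiency = 170/256 = 85/128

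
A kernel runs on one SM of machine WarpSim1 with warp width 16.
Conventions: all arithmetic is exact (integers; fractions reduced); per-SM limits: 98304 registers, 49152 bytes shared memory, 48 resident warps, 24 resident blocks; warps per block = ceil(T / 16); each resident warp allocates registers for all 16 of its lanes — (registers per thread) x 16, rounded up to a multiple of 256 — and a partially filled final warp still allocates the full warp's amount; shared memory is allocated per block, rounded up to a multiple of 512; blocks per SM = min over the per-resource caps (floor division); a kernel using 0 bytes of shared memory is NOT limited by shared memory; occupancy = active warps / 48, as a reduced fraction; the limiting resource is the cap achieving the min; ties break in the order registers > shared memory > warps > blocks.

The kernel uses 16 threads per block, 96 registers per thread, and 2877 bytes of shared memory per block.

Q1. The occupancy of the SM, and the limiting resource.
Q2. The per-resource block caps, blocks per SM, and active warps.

Answer: occupancy 1/3, limited by shared memory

registers: 64 blocks
shared memory: 16 blocks
warps: 48 blocks
blocks: 24 blocks

Answer: 16 blocks, 16 active warps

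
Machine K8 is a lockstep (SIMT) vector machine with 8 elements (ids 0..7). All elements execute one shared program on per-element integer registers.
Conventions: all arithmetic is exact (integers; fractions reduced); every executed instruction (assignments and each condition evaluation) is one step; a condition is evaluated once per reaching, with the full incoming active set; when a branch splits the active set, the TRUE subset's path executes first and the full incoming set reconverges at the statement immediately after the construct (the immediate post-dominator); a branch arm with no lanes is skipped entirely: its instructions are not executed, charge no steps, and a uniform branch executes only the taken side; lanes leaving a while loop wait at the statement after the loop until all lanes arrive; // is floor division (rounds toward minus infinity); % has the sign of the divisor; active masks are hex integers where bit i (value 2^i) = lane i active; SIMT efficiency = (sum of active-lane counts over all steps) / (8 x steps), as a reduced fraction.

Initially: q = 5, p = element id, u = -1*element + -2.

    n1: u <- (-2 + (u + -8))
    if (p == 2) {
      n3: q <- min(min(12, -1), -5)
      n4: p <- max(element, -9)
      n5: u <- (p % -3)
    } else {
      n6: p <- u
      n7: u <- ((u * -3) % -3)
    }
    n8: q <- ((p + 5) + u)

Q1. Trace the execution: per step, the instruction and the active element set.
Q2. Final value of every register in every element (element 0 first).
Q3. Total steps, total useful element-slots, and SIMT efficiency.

step 0: u <- (-2 + (u + -8))         0xff
step 1: eval (p == 2)                0xff
step 2: q <- min(min(12, -1), -5)    0x04
step 3: p <- max(element, -9)        0x04
step 4: u <- (p % -3)                0x04
step 5: p <- u                       0xfb
step 6: u <- ((u * -3) % -3)         0xfb
step 7: q <- ((p + 5) + u)           0xff

Answer: 8 steps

q: -7,-8,6,-10,-11,-12,-13,-14
p: -12,-13,2,-15,-16,-17,-18,-19
u: 0,0,-1,0,0,0,0,0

steps = 8; useful = 41; efficiency = 41/64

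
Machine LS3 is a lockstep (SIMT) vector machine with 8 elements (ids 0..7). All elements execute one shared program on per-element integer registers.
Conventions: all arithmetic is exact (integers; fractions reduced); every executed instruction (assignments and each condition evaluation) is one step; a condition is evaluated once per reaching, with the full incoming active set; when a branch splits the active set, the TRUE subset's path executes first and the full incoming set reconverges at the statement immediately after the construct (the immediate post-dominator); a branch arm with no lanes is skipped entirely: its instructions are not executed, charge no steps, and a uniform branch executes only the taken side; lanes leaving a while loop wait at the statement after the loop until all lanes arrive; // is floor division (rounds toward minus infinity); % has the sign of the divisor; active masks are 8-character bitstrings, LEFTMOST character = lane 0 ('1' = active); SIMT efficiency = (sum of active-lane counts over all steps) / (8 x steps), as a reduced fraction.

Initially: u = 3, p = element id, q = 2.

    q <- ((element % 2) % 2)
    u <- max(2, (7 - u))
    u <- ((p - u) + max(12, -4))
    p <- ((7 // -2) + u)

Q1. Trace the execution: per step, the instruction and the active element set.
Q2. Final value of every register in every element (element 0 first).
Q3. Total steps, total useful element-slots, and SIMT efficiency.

step 0: q <- ((element % 2) % 2)     11111111
step 1: u <- max(2, (7 - u))         11111111
step 2: u <- ((p - u) + max(12, -4)) 11111111
step 3: p <- ((7 // -2) + u)         11111111

Answer: 4 steps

u: 8,9,10,11,12,13,14,15
p: 4,5,6,7,8,9,10,11
q: 0,1,0,1,0,1,0,1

steps = 4; useful = 32; efficiency = 32/32 = 1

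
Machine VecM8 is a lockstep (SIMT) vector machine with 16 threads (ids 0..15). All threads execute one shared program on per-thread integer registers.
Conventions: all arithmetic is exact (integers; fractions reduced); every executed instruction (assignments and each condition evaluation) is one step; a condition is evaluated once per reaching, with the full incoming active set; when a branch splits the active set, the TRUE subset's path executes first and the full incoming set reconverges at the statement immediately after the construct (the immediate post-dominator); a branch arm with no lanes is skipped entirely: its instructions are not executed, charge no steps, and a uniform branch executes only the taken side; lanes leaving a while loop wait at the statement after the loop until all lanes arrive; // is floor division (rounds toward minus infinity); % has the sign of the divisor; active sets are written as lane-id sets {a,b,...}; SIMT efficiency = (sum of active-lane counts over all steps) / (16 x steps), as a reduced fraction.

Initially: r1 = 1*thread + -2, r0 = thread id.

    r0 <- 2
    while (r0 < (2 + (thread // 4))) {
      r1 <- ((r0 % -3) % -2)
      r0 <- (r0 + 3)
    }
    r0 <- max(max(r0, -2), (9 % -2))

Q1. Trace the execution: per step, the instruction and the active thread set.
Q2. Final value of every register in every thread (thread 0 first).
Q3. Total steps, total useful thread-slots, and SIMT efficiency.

step 0: r0 <- 2                      {0,1,2,3,4,5,6,7,8,9,10,11,12,13,14,15}
step 1: eval (r0 < (2 + (thread // 4))) {0,1,2,3,4,5,6,7,8,9,10,11,12,13,14,15}
step 2: r1 <- ((r0 % -3) % -2)       {4,5,6,7,8,9,10,11,12,13,14,15}
step 3: r0 <- (r0 + 3)               {4,5,6,7,8,9,10,11,12,13,14,15}
step 4: eval (r0 < (2 + (thread // 4))) {4,5,6,7,8,9,10,11,12,13,14,15}
step 5: r0 <- max(max(r0, -2), (9 % -2)) {0,1,2,3,4,5,6,7,8,9,10,11,12,13,14,15}

Answer: 6 steps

r1: -2,-1,0,1,-1,-1,-1,-1,-1,-1,-1,-1,-1,-1,-1,-1
r0: 2,2,2,2,5,5,5,5,5,5,5,5,5,5,5,5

steps = 6; useful = 84; efficiency = 84/96 = 7/8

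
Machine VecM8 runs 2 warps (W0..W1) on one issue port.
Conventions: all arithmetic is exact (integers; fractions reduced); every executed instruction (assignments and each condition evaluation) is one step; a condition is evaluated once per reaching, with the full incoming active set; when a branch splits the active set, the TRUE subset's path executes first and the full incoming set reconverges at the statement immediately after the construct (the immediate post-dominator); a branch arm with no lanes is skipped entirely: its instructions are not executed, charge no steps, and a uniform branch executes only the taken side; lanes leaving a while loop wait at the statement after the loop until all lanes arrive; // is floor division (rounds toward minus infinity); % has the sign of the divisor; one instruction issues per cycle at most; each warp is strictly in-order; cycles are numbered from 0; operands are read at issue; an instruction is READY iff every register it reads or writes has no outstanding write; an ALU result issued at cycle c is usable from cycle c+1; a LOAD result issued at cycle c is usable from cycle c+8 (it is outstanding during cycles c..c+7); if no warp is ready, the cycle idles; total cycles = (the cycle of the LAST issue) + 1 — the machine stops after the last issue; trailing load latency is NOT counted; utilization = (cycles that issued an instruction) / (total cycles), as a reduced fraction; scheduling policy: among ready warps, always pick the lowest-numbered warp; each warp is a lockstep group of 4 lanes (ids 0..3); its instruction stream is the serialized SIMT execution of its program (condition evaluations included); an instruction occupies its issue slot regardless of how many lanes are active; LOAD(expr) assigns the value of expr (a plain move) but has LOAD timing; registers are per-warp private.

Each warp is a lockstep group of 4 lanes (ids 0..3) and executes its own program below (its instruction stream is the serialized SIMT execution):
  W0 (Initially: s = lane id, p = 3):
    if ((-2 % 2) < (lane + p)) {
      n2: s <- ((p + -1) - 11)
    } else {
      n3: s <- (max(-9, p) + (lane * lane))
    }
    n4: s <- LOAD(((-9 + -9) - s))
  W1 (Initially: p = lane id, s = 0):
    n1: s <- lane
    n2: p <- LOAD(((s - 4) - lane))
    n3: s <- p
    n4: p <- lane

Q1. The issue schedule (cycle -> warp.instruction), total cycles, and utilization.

cycle 0: W0.I0
cycle 1: W0.I1
cycle 2: W0.I2
cycle 3: W1.I0
cycle 4: W1.I1
cycle 5: idle
cycle 6: idle
cycle 7: idle
cycle 8: idle
cycle 9: idle
cycle 10: idle
cycle 11: idle
cycle 12: W1.I2
cycle 13: W1.I3

Answer: 14 cycles, utilization 1/2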